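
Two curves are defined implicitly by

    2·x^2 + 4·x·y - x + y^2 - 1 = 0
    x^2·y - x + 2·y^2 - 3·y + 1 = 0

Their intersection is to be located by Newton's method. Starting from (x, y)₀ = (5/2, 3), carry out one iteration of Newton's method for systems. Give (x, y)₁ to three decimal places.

(-0.742, 4.255)

At (5/2, 3): F = (48.000, 26.250).
Jacobian J = [[4·x + 4·y - 1, 4·x + 2·y], [2·x·y - 1, x^2 + 4·y - 3]].
At the point, J = [[21.000, 16.000], [14.000, 15.250]] (det J = 96.250).
Solving J·Δ = −F gives Δ = (-3.242, 1.255).
Then the next iterate is (x, y)₁ = (-0.742, 4.255).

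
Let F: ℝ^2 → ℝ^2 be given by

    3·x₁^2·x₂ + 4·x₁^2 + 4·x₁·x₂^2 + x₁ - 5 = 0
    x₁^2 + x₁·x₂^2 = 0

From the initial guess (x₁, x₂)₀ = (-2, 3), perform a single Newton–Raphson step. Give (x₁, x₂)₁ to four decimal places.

At (-2, 3): F = (-27.0000, -14.0000).
Jacobian J = [[6·x₁·x₂ + 8·x₁ + 4·x₂^2 + 1, 3·x₁^2 + 8·x₁·x₂], [2·x₁ + x₂^2, 2·x₁·x₂]].
At the point, J = [[-15.0000, -36.0000], [5.0000, -12.0000]] (det J = 360.0000).
Solving J·Δ = −F gives Δ = (0.5000, -0.9583).
Then the next iterate is (x₁, x₂)₁ = (-1.5000, 2.0417).

(-1.5000, 2.0417)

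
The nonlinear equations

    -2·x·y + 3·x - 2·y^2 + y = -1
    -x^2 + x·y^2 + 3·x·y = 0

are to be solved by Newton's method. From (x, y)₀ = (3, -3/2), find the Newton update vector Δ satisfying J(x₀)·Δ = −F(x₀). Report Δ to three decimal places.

(-1.909, -1.545)

At (3, -3/2): F = (13.000, -15.750).
Jacobian J = [[-2·y + 3, -2·x - 4·y + 1], [-2·x + y^2 + 3·y, 2·x·y + 3·x]].
At the point, J = [[6.000, 1.000], [-8.250, 0.000]] (det J = 8.250).
Solving J·Δ = −F gives Δ = (-1.909, -1.545).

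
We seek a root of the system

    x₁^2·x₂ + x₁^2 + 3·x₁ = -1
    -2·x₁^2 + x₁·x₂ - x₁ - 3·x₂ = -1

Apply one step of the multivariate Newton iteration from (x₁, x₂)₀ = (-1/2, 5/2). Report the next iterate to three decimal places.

(-1.214, -0.429)

At (-1/2, 5/2): F = (0.375, -7.750).
Jacobian J = [[2·x₁·x₂ + 2·x₁ + 3, x₁^2], [-4·x₁ + x₂ - 1, x₁ - 3]].
At the point, J = [[-0.500, 0.250], [3.500, -3.500]] (det J = 0.875).
Solving J·Δ = −F gives Δ = (-0.714, -2.929).
Then the next iterate is (x₁, x₂)₁ = (-1.214, -0.429).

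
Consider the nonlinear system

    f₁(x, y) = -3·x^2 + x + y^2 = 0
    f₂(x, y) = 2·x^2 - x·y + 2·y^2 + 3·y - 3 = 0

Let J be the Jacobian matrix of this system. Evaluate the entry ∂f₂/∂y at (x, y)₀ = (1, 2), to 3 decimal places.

10.000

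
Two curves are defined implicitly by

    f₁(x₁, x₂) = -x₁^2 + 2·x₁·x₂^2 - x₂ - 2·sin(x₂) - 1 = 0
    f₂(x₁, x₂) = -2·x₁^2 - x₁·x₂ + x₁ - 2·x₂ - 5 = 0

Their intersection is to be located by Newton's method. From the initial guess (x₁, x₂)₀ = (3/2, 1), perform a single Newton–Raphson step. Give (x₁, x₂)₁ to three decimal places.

(-0.548, 1.226)

At (3/2, 1): F = (-2.93294, -11.500).
Jacobian J = [[-2·x₁ + 2·x₂^2, 4·x₁·x₂ - 2·cos(x₂) - 1], [-4·x₁ - x₂ + 1, -x₁ - 2]].
At the point, J = [[-1.000, 3.91940], [-6.000, -3.500]] (det J = 27.01637).
Solving J·Δ = −F gives Δ = (-2.048, 0.226).
Then the next iterate is (x₁, x₂)₁ = (-0.548, 1.226).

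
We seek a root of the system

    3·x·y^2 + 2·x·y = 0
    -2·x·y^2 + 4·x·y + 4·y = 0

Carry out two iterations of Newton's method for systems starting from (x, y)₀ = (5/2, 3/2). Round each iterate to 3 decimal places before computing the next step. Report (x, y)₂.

(-1.309, 2.052)

At (5/2, 3/2): F = (24.375, 9.750).
Jacobian J = [[3·y^2 + 2·y, 6·x·y + 2·x], [-2·y^2 + 4·y, -4·x·y + 4·x + 4]].
At the point, J = [[9.750, 27.500], [1.500, -1.000]] (det J = -51.000).
Solving J·Δ = −F gives Δ = (-5.735, 1.147).
Then the next iterate is (x, y)₁ = (-3.235, 2.647).
Round to (-3.235, 2.647) and repeat: F = (-85.12523, 21.66858), J = [[26.31383, -57.84827], [-3.42522, 25.31218]].
Δ = (1.926, -0.595), so (x, y)₂ = (-1.309, 2.052).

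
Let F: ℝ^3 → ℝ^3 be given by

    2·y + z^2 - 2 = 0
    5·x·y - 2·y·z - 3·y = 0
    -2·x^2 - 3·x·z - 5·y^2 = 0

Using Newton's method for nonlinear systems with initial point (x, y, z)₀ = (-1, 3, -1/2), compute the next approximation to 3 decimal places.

At (-1, 3, -1/2): F = (4.250, -21.000, -48.500).
Jacobian J = [[0, 2, 2·z], [5·y, 5·x - 2·z - 3, -2·y], [-4·x - 3·z, -10·y, -3·x]].
At the point, J = [[0.000, 2.000, -1.000], [15.000, -7.000, -6.000], [5.500, -30.000, 3.000]] (det J = 255.500).
Solving J·Δ = −F gives Δ = (1.709, -1.098, 2.054).
Then the next iterate is (x, y, z)₁ = (0.709, 1.902, 1.554).

(0.709, 1.902, 1.554)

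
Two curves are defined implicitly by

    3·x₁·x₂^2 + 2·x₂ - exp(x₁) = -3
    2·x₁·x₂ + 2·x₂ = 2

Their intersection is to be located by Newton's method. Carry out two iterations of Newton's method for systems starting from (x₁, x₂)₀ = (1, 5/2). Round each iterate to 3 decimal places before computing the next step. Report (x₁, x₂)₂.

(-0.636, 2.332)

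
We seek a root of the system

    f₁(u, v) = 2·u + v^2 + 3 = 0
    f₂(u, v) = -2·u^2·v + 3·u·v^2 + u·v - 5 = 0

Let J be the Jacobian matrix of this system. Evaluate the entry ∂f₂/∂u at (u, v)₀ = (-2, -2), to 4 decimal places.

-6.0000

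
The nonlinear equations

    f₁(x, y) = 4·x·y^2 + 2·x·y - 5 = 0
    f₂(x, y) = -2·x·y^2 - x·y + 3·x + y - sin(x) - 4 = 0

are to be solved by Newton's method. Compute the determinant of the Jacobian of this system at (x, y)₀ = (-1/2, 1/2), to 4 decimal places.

8.3673

J = [[4·y^2 + 2·y, 8·x·y + 2·x], [-2·y^2 - y - cos(x) + 3, -4·x·y - x + 1]].
At the point, J = [[2.0000, -3.0000], [1.122417, 2.5000]].
det J = 8.3673.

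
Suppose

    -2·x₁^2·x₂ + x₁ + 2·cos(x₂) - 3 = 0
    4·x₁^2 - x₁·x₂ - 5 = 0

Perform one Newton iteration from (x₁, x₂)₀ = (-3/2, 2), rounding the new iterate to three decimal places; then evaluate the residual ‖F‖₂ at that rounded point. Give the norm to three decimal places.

At (-3/2, 2): F = (-14.33229, 7.000).
Jacobian J = [[-4·x₁·x₂ + 1, -2·x₁^2 - 2·sin(x₂)], [8·x₁ - x₂, -x₁]].
At the point, J = [[13.000, -6.31859], [-14.000, 1.500]] (det J = -68.96033).
Solving J·Δ = −F gives Δ = (0.330, -1.590).
Then the next iterate is (x₁, x₂)₁ = (-1.170, 0.410).
Re-evaluating at (-1.170, 0.410): F = (-3.45826, 0.95530), so ‖F‖₂ = 3.588.

3.588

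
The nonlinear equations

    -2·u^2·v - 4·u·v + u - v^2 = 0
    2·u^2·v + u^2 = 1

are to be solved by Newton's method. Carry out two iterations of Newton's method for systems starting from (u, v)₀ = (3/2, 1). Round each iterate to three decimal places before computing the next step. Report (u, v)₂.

(0.923, 0.245)

At (3/2, 1): F = (-10.000, 5.750).
Jacobian J = [[-4·u·v - 4·v + 1, -2·u^2 - 4·u - 2·v], [4·u·v + 2·u, 2·u^2]].
At the point, J = [[-9.000, -12.500], [9.000, 4.500]] (det J = 72.000).
Solving J·Δ = −F gives Δ = (-0.373, -0.531).
Then the next iterate is (u, v)₁ = (1.127, 0.469).
Round to (1.127, 0.469) and repeat: F = (-2.39859, 1.46151), J = [[-2.99025, -7.98626], [4.36825, 2.54026]].
Δ = (-0.204, -0.224), so (u, v)₂ = (0.923, 0.245).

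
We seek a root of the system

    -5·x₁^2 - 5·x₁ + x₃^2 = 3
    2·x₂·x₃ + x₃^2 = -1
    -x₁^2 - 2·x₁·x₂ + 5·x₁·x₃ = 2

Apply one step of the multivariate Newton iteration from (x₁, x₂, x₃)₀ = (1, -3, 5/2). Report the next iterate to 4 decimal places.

At (1, -3, 5/2): F = (-6.7500, -7.7500, 15.5000).
Jacobian J = [[-10·x₁ - 5, 0, 2·x₃], [0, 2·x₃, 2·x₂ + 2·x₃], [-2·x₁ - 2·x₂ + 5·x₃, -2·x₁, 5·x₁]].
At the point, J = [[-15.0000, 0.0000, 5.0000], [0.0000, 5.0000, -1.0000], [16.5000, -2.0000, 5.0000]] (det J = -757.5000).
Solving J·Δ = −F gives Δ = (-0.6142, 1.4515, -0.4926).
Then the next iterate is (x₁, x₂, x₃)₁ = (0.3858, -1.5485, 2.0074).

(0.3858, -1.5485, 2.0074)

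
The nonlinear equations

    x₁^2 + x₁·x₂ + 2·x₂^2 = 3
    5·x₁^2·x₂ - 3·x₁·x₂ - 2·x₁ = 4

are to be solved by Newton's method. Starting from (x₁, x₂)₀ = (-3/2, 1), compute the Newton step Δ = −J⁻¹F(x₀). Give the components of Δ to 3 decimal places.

(2.206, 1.865)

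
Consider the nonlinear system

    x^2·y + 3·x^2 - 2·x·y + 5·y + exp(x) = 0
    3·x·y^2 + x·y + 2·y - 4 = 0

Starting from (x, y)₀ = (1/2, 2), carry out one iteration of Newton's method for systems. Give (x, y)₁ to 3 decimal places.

(2.200, -1.624)

At (1/2, 2): F = (10.89872, 7.000).
Jacobian J = [[2·x·y + 6·x - 2·y + exp(x), x^2 - 2·x + 5], [3·y^2 + y, 6·x·y + x + 2]].
At the point, J = [[2.64872, 4.250], [14.000, 8.500]] (det J = -36.98587).
Solving J·Δ = −F gives Δ = (1.700, -3.624).
Then the next iterate is (x, y)₁ = (2.200, -1.624).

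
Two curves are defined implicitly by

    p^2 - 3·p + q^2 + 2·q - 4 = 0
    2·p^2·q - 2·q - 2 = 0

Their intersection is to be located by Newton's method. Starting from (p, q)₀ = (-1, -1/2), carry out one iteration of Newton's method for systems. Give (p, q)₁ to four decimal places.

(0.0000, 5.2500)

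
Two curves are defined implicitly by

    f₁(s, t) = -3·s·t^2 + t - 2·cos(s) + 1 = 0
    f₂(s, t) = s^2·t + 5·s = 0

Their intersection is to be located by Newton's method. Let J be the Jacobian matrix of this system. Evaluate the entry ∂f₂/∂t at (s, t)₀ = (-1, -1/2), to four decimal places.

∂f₂/∂t = s^2.
At (-1, -1/2) this is 1.0000.

1.0000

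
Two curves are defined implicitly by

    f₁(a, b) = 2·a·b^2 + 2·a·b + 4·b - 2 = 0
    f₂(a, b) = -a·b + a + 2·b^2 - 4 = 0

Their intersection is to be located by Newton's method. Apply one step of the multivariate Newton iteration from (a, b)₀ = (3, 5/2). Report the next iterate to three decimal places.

At (3, 5/2): F = (60.500, 4.000).
Jacobian J = [[2·b^2 + 2·b, 4·a·b + 2·a + 4], [-b + 1, -a + 4·b]].
At the point, J = [[17.500, 40.000], [-1.500, 7.000]] (det J = 182.500).
Solving J·Δ = −F gives Δ = (-1.444, -0.881).
Then the next iterate is (a, b)₁ = (1.556, 1.619).

(1.556, 1.619)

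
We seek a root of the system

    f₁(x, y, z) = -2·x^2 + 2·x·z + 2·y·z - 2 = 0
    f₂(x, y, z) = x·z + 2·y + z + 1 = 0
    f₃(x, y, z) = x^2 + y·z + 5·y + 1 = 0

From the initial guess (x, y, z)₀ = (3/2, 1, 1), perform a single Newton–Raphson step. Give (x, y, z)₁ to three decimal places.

At (3/2, 1, 1): F = (-1.500, 5.500, 9.250).
Jacobian J = [[-4·x + 2·z, 2·z, 2·x + 2·y], [z, 2, x + 1], [2·x, z + 5, y]].
At the point, J = [[-4.000, 2.000, 5.000], [1.000, 2.000, 2.500], [3.000, 6.000, 1.000]] (det J = 65.000).
Solving J·Δ = −F gives Δ = (-1.958, -0.377, -1.115).
Then the next iterate is (x, y, z)₁ = (-0.458, 0.623, -0.115).

(-0.458, 0.623, -0.115)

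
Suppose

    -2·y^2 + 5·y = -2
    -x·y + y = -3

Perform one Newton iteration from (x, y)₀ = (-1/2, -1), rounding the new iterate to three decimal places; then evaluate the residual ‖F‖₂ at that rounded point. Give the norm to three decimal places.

1.436

At (-1/2, -1): F = (-5.000, 1.500).
Jacobian J = [[0, -4·y + 5], [-y, -x + 1]].
At the point, J = [[0.000, 9.000], [1.000, 1.500]] (det J = -9.000).
Solving J·Δ = −F gives Δ = (-2.333, 0.556).
Then the next iterate is (x, y)₁ = (-2.833, -0.444).
Re-evaluating at (-2.833, -0.444): F = (-0.61427, 1.29815), so ‖F‖₂ = 1.436.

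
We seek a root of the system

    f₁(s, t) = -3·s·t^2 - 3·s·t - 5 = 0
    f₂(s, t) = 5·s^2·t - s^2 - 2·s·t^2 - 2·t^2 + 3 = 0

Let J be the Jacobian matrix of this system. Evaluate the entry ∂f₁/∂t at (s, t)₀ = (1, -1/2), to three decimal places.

∂f₁/∂t = -6·s·t - 3·s.
At (1, -1/2) this is 0.000.

0.000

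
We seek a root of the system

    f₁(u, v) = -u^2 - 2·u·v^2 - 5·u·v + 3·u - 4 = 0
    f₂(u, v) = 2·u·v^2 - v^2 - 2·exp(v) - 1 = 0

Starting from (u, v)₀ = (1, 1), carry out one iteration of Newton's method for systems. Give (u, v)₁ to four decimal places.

(1.4661, -0.3107)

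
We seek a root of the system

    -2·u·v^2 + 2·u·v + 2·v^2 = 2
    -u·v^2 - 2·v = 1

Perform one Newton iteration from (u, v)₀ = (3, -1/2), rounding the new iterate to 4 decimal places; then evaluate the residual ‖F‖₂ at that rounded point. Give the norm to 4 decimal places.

2.5126

At (3, -1/2): F = (-6.0000, -0.7500).
Jacobian J = [[-2·v^2 + 2·v, -4·u·v + 2·u + 4·v], [-v^2, -2·u·v - 2]].
At the point, J = [[-1.5000, 10.0000], [-0.2500, 1.0000]] (det J = 1.0000).
Solving J·Δ = −F gives Δ = (-1.5000, 0.3750).
Then the next iterate is (u, v)₁ = (1.5000, -0.1250).
Re-evaluating at (1.5000, -0.1250): F = (-2.390625, -0.773438), so ‖F‖₂ = 2.5126.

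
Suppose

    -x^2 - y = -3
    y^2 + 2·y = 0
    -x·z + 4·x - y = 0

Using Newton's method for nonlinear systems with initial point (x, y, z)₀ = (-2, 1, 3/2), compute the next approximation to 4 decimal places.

At (-2, 1, 3/2): F = (-2.0000, 3.0000, -6.0000).
Jacobian J = [[-2·x, -1, 0], [0, 2·y + 2, 0], [-z + 4, -1, -x]].
At the point, J = [[4.0000, -1.0000, 0.0000], [0.0000, 4.0000, 0.0000], [2.5000, -1.0000, 2.0000]] (det J = 32.0000).
Solving J·Δ = −F gives Δ = (0.3125, -0.7500, 2.2344).
Then the next iterate is (x, y, z)₁ = (-1.6875, 0.2500, 3.7344).

(-1.6875, 0.2500, 3.7344)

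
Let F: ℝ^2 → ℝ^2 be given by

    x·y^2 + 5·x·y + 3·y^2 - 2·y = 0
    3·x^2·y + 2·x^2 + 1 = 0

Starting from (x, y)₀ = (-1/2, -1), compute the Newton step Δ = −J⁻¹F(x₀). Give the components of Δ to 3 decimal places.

(-1.904, 1.538)

At (-1/2, -1): F = (7.000, 0.750).
Jacobian J = [[y^2 + 5·y, 2·x·y + 5·x + 6·y - 2], [6·x·y + 4·x, 3·x^2]].
At the point, J = [[-4.000, -9.500], [1.000, 0.750]] (det J = 6.500).
Solving J·Δ = −F gives Δ = (-1.904, 1.538).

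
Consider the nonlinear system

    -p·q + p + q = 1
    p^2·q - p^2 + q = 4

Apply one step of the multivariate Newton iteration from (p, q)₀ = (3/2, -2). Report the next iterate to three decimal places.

At (3/2, -2): F = (1.500, -12.750).
Jacobian J = [[-q + 1, -p + 1], [2·p·q - 2·p, p^2 + 1]].
At the point, J = [[3.000, -0.500], [-9.000, 3.250]] (det J = 5.250).
Solving J·Δ = −F gives Δ = (0.286, 4.714).
Then the next iterate is (p, q)₁ = (1.786, 2.714).

(1.786, 2.714)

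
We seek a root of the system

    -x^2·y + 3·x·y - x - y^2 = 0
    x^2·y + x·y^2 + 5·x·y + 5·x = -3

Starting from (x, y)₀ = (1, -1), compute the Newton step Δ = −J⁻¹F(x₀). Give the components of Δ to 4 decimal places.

At (1, -1): F = (-4.0000, 3.0000).
Jacobian J = [[-2·x·y + 3·y - 1, -x^2 + 3·x - 2·y], [2·x·y + y^2 + 5·y + 5, x^2 + 2·x·y + 5·x]].
At the point, J = [[-2.0000, 4.0000], [-1.0000, 4.0000]] (det J = -4.0000).
Solving J·Δ = −F gives Δ = (-7.0000, -2.5000).

(-7.0000, -2.5000)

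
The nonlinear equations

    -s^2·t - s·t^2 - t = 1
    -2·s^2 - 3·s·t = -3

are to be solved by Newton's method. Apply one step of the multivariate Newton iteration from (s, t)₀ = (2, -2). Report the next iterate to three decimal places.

(0.500, -0.333)

At (2, -2): F = (1.000, 7.000).
Jacobian J = [[-2·s·t - t^2, -s^2 - 2·s·t - 1], [-4·s - 3·t, -3·s]].
At the point, J = [[4.000, 3.000], [-2.000, -6.000]] (det J = -18.000).
Solving J·Δ = −F gives Δ = (-1.500, 1.667).
Then the next iterate is (s, t)₁ = (0.500, -0.333).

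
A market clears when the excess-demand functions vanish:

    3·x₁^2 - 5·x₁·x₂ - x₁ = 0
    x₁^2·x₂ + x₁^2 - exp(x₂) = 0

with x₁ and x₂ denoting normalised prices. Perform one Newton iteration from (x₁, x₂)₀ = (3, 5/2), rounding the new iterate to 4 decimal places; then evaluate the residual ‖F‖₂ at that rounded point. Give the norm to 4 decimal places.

5.5520

At (3, 5/2): F = (-13.5000, 19.317506).
Jacobian J = [[6·x₁ - 5·x₂ - 1, -5·x₁], [2·x₁·x₂ + 2·x₁, x₁^2 - exp(x₂)]].
At the point, J = [[4.5000, -15.0000], [21.0000, -3.182494]] (det J = 300.678777).
Solving J·Δ = −F gives Δ = (-1.1066, -1.2320).
Then the next iterate is (x₁, x₂)₁ = (1.8934, 1.2680).
Re-evaluating at (1.8934, 1.2680): F = (-3.142665, 4.576959), so ‖F‖₂ = 5.5520.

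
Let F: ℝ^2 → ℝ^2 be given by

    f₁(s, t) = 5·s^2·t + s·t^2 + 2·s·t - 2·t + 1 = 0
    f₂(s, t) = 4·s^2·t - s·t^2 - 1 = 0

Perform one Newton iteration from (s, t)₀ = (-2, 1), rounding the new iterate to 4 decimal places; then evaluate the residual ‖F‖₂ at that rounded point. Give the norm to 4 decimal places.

6.1828

At (-2, 1): F = (13.0000, 17.0000).
Jacobian J = [[10·s·t + t^2 + 2·t, 5·s^2 + 2·s·t + 2·s - 2], [8·s·t - t^2, 4·s^2 - 2·s·t]].
At the point, J = [[-17.0000, 10.0000], [-17.0000, 20.0000]] (det J = -170.0000).
Solving J·Δ = −F gives Δ = (0.5294, -0.4000).
Then the next iterate is (s, t)₁ = (-1.4706, 0.6000).
Re-evaluating at (-1.4706, 0.6000): F = (3.993857, 4.719810), so ‖F‖₂ = 6.1828.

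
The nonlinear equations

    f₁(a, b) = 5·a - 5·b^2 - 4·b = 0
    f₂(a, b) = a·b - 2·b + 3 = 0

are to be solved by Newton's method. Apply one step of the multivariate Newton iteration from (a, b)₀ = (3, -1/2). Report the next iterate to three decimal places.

(0.591, -4.205)

At (3, -1/2): F = (15.750, 2.500).
Jacobian J = [[5, -10·b - 4], [b, a - 2]].
At the point, J = [[5.000, 1.000], [-0.500, 1.000]] (det J = 5.500).
Solving J·Δ = −F gives Δ = (-2.409, -3.705).
Then the next iterate is (a, b)₁ = (0.591, -4.205).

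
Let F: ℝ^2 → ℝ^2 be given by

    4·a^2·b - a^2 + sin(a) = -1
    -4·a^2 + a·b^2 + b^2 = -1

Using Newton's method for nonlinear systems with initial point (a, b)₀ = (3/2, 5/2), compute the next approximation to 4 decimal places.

(0.9631, 1.6430)

At (3/2, 5/2): F = (22.247495, 7.6250).
Jacobian J = [[8·a·b - 2·a + cos(a), 4·a^2], [-8·a + b^2, 2·a·b + 2·b]].
At the point, J = [[27.070737, 9.0000], [-5.7500, 12.5000]] (det J = 390.134215).
Solving J·Δ = −F gives Δ = (-0.5369, -0.8570).
Then the next iterate is (a, b)₁ = (0.9631, 1.6430).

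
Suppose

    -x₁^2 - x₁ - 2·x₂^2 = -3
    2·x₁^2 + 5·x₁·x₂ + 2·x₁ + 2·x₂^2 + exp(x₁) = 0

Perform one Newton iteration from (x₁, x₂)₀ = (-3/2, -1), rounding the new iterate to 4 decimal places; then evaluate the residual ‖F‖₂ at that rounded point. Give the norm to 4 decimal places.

25.7451

At (-3/2, -1): F = (0.2500, 11.223130).
Jacobian J = [[-2·x₁ - 1, -4·x₂], [4·x₁ + 5·x₂ + exp(x₁) + 2, 5·x₁ + 4·x₂]].
At the point, J = [[2.0000, 4.0000], [-8.776870, -11.5000]] (det J = 12.107479).
Solving J·Δ = −F gives Δ = (3.9453, -2.0351).
Then the next iterate is (x₁, x₂)₁ = (2.4453, -3.0351).
Re-evaluating at (2.4453, -3.0351): F = (-23.848456, 9.698607), so ‖F‖₂ = 25.7451.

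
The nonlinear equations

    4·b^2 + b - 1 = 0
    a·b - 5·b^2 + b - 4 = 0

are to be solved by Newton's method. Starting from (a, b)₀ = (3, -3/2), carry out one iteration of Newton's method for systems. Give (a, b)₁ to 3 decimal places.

(-3.682, -0.909)

At (3, -3/2): F = (6.500, -21.250).
Jacobian J = [[0, 8·b + 1], [b, a - 10·b + 1]].
At the point, J = [[0.000, -11.000], [-1.500, 19.000]] (det J = -16.500).
Solving J·Δ = −F gives Δ = (-6.682, 0.591).
Then the next iterate is (a, b)₁ = (-3.682, -0.909).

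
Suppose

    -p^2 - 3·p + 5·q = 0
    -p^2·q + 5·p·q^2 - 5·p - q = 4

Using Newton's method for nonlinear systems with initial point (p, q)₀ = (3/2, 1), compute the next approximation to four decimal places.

At (3/2, 1): F = (-1.7500, -7.2500).
Jacobian J = [[-2·p - 3, 5], [-2·p·q + 5·q^2 - 5, -p^2 + 10·p·q - 1]].
At the point, J = [[-6.0000, 5.0000], [-3.0000, 11.7500]] (det J = -55.5000).
Solving J·Δ = −F gives Δ = (0.2827, 0.6892).
Then the next iterate is (p, q)₁ = (1.7827, 1.6892).

(1.7827, 1.6892)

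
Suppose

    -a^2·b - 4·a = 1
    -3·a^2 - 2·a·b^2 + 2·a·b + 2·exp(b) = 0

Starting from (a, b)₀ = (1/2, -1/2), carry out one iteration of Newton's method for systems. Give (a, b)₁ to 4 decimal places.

(-0.2525, -1.4646)

At (1/2, -1/2): F = (-2.8750, -0.286939).
Jacobian J = [[-2·a·b - 4, -a^2], [-6·a - 2·b^2 + 2·b, -4·a·b + 2·a + 2·exp(b)]].
At the point, J = [[-3.5000, -0.2500], [-4.5000, 3.213061]] (det J = -12.370715).
Solving J·Δ = −F gives Δ = (-0.7525, -0.9646).
Then the next iterate is (a, b)₁ = (-0.2525, -1.4646).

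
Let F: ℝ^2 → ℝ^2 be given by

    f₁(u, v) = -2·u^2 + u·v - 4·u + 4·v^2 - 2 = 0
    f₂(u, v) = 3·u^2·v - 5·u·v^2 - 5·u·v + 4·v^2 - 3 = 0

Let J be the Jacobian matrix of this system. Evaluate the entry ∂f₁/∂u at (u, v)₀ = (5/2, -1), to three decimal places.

-15.000

∂f₁/∂u = -4·u + v - 4.
At (5/2, -1) this is -15.000.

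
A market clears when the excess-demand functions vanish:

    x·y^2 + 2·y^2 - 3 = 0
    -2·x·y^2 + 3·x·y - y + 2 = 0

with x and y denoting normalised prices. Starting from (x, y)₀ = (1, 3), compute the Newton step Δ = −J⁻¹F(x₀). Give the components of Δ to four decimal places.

At (1, 3): F = (24.0000, -10.0000).
Jacobian J = [[y^2, 2·x·y + 4·y], [-2·y^2 + 3·y, -4·x·y + 3·x - 1]].
At the point, J = [[9.0000, 18.0000], [-9.0000, -10.0000]] (det J = 72.0000).
Solving J·Δ = −F gives Δ = (0.8333, -1.7500).

(0.8333, -1.7500)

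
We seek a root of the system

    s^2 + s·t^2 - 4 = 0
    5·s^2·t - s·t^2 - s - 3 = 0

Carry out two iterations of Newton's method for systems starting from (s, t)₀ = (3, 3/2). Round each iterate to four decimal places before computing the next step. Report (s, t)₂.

(3.4799, -1.2894)

At (3, 3/2): F = (11.7500, 54.7500).
Jacobian J = [[2·s + t^2, 2·s·t], [10·s·t - t^2 - 1, 5·s^2 - 2·s·t]].
At the point, J = [[8.2500, 9.0000], [41.7500, 36.0000]] (det J = -78.7500).
Solving J·Δ = −F gives Δ = (-0.8857, -0.4937).
Then the next iterate is (s, t)₁ = (2.1143, 1.0063).
Round to (2.1143, 1.0063) and repeat: F = (2.611289, 15.236812), J = [[5.241240, 4.255240], [19.263561, 18.096082]].
Δ = (1.3656, -2.2957), so (s, t)₂ = (3.4799, -1.2894).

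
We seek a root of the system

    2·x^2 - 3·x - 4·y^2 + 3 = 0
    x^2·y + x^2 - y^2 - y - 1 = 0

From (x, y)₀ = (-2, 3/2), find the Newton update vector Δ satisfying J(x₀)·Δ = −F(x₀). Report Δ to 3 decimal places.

At (-2, 3/2): F = (8.000, 5.250).
Jacobian J = [[4·x - 3, -8·y], [2·x·y + 2·x, x^2 - 2·y - 1]].
At the point, J = [[-11.000, -12.000], [-10.000, 0.000]] (det J = -120.000).
Solving J·Δ = −F gives Δ = (0.525, 0.185).

(0.525, 0.185)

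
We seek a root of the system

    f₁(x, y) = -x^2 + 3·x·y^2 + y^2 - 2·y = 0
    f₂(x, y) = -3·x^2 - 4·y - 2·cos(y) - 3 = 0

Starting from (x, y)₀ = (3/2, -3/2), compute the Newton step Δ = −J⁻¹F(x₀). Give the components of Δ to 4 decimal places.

At (3/2, -3/2): F = (13.1250, -3.891474).
Jacobian J = [[-2·x + 3·y^2, 6·x·y + 2·y - 2], [-6·x, 2·sin(y) - 4]].
At the point, J = [[3.7500, -18.5000], [-9.0000, -5.994990]] (det J = -188.981212).
Solving J·Δ = −F gives Δ = (-0.7973, 0.5478).

(-0.7973, 0.5478)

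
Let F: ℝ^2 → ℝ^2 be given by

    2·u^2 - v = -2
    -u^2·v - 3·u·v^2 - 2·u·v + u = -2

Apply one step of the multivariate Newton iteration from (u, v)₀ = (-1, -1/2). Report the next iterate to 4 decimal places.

(-0.0606, 0.2424)

At (-1, -1/2): F = (4.5000, 1.2500).
Jacobian J = [[4·u, -1], [-2·u·v - 3·v^2 - 2·v + 1, -u^2 - 6·u·v - 2·u]].
At the point, J = [[-4.0000, -1.0000], [0.2500, -2.0000]] (det J = 8.2500).
Solving J·Δ = −F gives Δ = (0.9394, 0.7424).
Then the next iterate is (u, v)₁ = (-0.0606, 0.2424).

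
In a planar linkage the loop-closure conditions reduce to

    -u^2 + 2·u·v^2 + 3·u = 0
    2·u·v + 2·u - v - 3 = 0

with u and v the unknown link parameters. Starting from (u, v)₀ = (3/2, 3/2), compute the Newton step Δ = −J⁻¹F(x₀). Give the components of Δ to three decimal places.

At (3/2, 3/2): F = (9.000, 3.000).
Jacobian J = [[-2·u + 2·v^2 + 3, 4·u·v], [2·v + 2, 2·u - 1]].
At the point, J = [[4.500, 9.000], [5.000, 2.000]] (det J = -36.000).
Solving J·Δ = −F gives Δ = (-0.250, -0.875).

(-0.250, -0.875)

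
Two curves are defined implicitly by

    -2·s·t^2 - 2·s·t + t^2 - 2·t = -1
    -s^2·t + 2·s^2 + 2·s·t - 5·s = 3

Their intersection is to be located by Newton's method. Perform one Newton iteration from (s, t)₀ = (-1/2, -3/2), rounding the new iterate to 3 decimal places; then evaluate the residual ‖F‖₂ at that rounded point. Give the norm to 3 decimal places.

2.071

At (-1/2, -3/2): F = (7.000, 1.875).
Jacobian J = [[-2·t^2 - 2·t, -4·s·t - 2·s + 2·t - 2], [-2·s·t + 4·s + 2·t - 5, -s^2 + 2·s]].
At the point, J = [[-1.500, -7.000], [-11.500, -1.250]] (det J = -78.625).
Solving J·Δ = −F gives Δ = (0.056, 0.988).
Then the next iterate is (s, t)₁ = (-0.444, -0.512).
Re-evaluating at (-0.444, -0.512): F = (2.06427, 0.16986), so ‖F‖₂ = 2.071.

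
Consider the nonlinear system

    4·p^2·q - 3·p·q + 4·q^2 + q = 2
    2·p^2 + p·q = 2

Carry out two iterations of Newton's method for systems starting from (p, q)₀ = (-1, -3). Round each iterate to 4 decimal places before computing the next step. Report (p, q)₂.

(-0.6857, -1.5734)

At (-1, -3): F = (10.0000, 3.0000).
Jacobian J = [[8·p·q - 3·q, 4·p^2 - 3·p + 8·q + 1], [4·p + q, p]].
At the point, J = [[33.0000, -16.0000], [-7.0000, -1.0000]] (det J = -145.0000).
Solving J·Δ = −F gives Δ = (0.2621, 1.1655).
Then the next iterate is (p, q)₁ = (-0.7379, -1.8345).
Round to (-0.7379, -1.8345) and repeat: F = (1.570514, 0.442670), J = [[16.332920, -9.284314], [-4.7861, -0.7379]].
Δ = (0.0522, 0.2611), so (p, q)₂ = (-0.6857, -1.5734).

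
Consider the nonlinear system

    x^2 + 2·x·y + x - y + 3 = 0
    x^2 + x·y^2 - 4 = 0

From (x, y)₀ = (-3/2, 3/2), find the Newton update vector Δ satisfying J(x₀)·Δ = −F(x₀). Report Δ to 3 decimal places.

(-1.383, -0.908)

At (-3/2, 3/2): F = (-2.250, -5.125).
Jacobian J = [[2·x + 2·y + 1, 2·x - 1], [2·x + y^2, 2·x·y]].
At the point, J = [[1.000, -4.000], [-0.750, -4.500]] (det J = -7.500).
Solving J·Δ = −F gives Δ = (-1.383, -0.908).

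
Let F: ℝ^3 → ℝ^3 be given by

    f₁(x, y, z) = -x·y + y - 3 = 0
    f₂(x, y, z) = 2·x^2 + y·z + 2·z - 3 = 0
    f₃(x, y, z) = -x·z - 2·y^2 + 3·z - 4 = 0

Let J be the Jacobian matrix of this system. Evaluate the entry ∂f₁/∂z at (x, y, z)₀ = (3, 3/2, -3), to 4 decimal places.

0.0000

∂f₁/∂z = 0.
At (3, 3/2, -3) this is 0.0000.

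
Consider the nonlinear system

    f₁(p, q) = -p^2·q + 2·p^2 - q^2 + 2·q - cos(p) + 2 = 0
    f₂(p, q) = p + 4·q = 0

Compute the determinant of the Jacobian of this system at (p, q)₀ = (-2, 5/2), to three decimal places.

11.363

J = [[-2·p·q + 4·p + sin(p), -p^2 - 2·q + 2], [1, 4]].
At the point, J = [[1.09070, -7.000], [1.000, 4.000]].
det J = 11.363.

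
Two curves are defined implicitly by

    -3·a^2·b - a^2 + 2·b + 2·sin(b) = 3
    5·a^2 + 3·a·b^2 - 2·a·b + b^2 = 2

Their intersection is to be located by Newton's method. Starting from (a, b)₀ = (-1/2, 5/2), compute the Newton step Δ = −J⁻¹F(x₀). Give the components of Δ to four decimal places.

At (-1/2, 5/2): F = (1.071944, -1.3750).
Jacobian J = [[-6·a·b - 2·a, -3·a^2 + 2·cos(b) + 2], [10·a + 3·b^2 - 2·b, 6·a·b - 2·a + 2·b]].
At the point, J = [[8.5000, -0.352287], [8.7500, -1.5000]] (det J = -9.667487).
Solving J·Δ = −F gives Δ = (-0.2164, -2.1792).

(-0.2164, -2.1792)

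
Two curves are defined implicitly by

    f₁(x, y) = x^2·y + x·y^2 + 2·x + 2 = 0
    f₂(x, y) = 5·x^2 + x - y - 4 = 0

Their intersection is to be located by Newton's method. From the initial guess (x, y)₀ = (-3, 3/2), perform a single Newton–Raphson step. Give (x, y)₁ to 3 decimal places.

At (-3, 3/2): F = (2.750, 36.500).
Jacobian J = [[2·x·y + y^2 + 2, x^2 + 2·x·y], [10·x + 1, -1]].
At the point, J = [[-4.750, 0.000], [-29.000, -1.000]] (det J = 4.750).
Solving J·Δ = −F gives Δ = (0.579, 19.711).
Then the next iterate is (x, y)₁ = (-2.421, 21.211).

(-2.421, 21.211)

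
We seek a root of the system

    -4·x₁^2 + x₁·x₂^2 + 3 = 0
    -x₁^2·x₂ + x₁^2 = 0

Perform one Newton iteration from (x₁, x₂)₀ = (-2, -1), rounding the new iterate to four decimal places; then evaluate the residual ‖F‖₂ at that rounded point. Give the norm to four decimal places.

4.0790

At (-2, -1): F = (-15.0000, 8.0000).
Jacobian J = [[-8·x₁ + x₂^2, 2·x₁·x₂], [-2·x₁·x₂ + 2·x₁, -x₁^2]].
At the point, J = [[17.0000, 4.0000], [-8.0000, -4.0000]] (det J = -36.0000).
Solving J·Δ = −F gives Δ = (0.7778, 0.4444).
Then the next iterate is (x₁, x₂)₁ = (-1.2222, -0.5556).
Re-evaluating at (-1.2222, -0.5556): F = (-3.352374, 2.323713), so ‖F‖₂ = 4.0790.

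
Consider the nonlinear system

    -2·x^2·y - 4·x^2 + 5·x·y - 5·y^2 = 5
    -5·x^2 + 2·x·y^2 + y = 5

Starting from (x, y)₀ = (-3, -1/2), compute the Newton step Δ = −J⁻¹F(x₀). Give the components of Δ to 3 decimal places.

(1.700, 0.021)

At (-3, -1/2): F = (-25.750, -52.000).
Jacobian J = [[-4·x·y - 8·x + 5·y, -2·x^2 + 5·x - 10·y], [-10·x + 2·y^2, 4·x·y + 1]].
At the point, J = [[15.500, -28.000], [30.500, 7.000]] (det J = 962.500).
Solving J·Δ = −F gives Δ = (1.700, 0.021).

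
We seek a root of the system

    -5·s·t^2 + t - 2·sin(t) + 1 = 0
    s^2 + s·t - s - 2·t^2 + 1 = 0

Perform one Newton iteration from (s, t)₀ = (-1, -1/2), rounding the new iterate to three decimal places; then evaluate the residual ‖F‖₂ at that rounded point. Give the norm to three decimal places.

1.584

At (-1, -1/2): F = (2.70885, 3.000).
Jacobian J = [[-5·t^2, -10·s·t - 2·cos(t) + 1], [2·s + t - 1, s - 4·t]].
At the point, J = [[-1.250, -5.75517], [-3.500, 1.000]] (det J = -21.39308).
Solving J·Δ = −F gives Δ = (0.934, 0.268).
Then the next iterate is (s, t)₁ = (-0.066, -0.232).
Re-evaluating at (-0.066, -0.232): F = (1.24561, 0.97802), so ‖F‖₂ = 1.584.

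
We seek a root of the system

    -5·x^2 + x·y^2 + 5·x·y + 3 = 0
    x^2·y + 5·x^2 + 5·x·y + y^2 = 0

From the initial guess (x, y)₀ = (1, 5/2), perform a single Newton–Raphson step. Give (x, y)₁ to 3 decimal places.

(0.562, 1.208)

At (1, 5/2): F = (16.750, 26.250).
Jacobian J = [[-10·x + y^2 + 5·y, 2·x·y + 5·x], [2·x·y + 10·x + 5·y, x^2 + 5·x + 2·y]].
At the point, J = [[8.750, 10.000], [27.500, 11.000]] (det J = -178.750).
Solving J·Δ = −F gives Δ = (-0.438, -1.292).
Then the next iterate is (x, y)₁ = (0.562, 1.208).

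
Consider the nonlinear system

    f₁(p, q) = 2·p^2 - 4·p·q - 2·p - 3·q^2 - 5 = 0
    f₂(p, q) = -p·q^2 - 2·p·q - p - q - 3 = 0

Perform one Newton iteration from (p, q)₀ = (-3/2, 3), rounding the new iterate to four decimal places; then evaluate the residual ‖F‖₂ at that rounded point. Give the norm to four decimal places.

5.0240

At (-3/2, 3): F = (-6.5000, 18.0000).
Jacobian J = [[4·p - 4·q - 2, -4·p - 6·q], [-q^2 - 2·q - 1, -2·p·q - 2·p - 1]].
At the point, J = [[-20.0000, -12.0000], [-16.0000, 11.0000]] (det J = -412.0000).
Solving J·Δ = −F gives Δ = (0.3507, -1.1262).
Then the next iterate is (p, q)₁ = (-1.1493, 1.8738).
Re-evaluating at (-1.1493, 1.8738): F = (-1.978765, 4.617954), so ‖F‖₂ = 5.0240.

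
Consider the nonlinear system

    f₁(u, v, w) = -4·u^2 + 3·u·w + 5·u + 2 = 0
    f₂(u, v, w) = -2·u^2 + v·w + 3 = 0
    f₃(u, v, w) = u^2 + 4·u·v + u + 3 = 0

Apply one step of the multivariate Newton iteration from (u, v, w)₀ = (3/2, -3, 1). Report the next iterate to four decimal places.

At (3/2, -3, 1): F = (5.0000, -4.5000, -11.2500).
Jacobian J = [[-8·u + 3·w + 5, 0, 3·u], [-4·u, w, v], [2·u + 4·v + 1, 4·u, 0]].
At the point, J = [[-4.0000, 0.0000, 4.5000], [-6.0000, 1.0000, -3.0000], [-8.0000, 6.0000, 0.0000]] (det J = -198.0000).
Solving J·Δ = −F gives Δ = (0.0966, 2.0038, -1.0253).
Then the next iterate is (u, v, w)₁ = (1.5966, -0.9962, -0.0253).

(1.5966, -0.9962, -0.0253)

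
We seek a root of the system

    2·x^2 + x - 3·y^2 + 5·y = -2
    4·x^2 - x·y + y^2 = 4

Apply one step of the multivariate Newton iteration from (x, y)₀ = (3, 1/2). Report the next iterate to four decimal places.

At (3, 1/2): F = (24.7500, 30.7500).
Jacobian J = [[4·x + 1, -6·y + 5], [8·x - y, -x + 2·y]].
At the point, J = [[13.0000, 2.0000], [23.5000, -2.0000]] (det J = -73.0000).
Solving J·Δ = −F gives Δ = (-1.5205, -2.4914).
Then the next iterate is (x, y)₁ = (1.4795, -1.9914).

(1.4795, -1.9914)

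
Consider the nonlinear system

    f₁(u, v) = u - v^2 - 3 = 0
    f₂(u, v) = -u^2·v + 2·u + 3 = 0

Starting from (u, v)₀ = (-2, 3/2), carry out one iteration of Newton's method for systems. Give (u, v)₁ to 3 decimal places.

(-2.400, -1.050)

At (-2, 3/2): F = (-7.250, -7.000).
Jacobian J = [[1, -2·v], [-2·u·v + 2, -u^2]].
At the point, J = [[1.000, -3.000], [8.000, -4.000]] (det J = 20.000).
Solving J·Δ = −F gives Δ = (-0.400, -2.550).
Then the next iterate is (u, v)₁ = (-2.400, -1.050).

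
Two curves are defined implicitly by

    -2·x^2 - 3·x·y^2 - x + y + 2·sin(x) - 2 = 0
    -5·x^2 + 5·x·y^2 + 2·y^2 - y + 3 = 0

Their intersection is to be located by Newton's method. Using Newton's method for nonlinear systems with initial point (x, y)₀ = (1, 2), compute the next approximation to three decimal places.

(0.701, 1.222)

At (1, 2): F = (-13.31706, 24.000).
Jacobian J = [[-4·x - 3·y^2 + 2·cos(x) - 1, -6·x·y + 1], [-10·x + 5·y^2, 10·x·y + 4·y - 1]].
At the point, J = [[-15.91940, -11.000], [10.000, 27.000]] (det J = -319.82368).
Solving J·Δ = −F gives Δ = (-0.299, -0.778).
Then the next iterate is (x, y)₁ = (0.701, 1.222).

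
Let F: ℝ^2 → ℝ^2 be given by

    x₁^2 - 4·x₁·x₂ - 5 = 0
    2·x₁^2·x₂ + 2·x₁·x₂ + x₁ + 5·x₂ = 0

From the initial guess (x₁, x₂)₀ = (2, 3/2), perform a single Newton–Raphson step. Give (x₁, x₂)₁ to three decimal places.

(2.011, -0.128)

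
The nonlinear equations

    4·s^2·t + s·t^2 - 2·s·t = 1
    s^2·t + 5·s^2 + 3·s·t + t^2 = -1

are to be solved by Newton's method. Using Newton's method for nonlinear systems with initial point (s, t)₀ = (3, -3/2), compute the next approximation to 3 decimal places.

(1.719, -1.507)

At (3, -3/2): F = (-39.250, 21.250).
Jacobian J = [[8·s·t + t^2 - 2·t, 4·s^2 + 2·s·t - 2·s], [2·s·t + 10·s + 3·t, s^2 + 3·s + 2·t]].
At the point, J = [[-30.750, 21.000], [16.500, 15.000]] (det J = -807.750).
Solving J·Δ = −F gives Δ = (-1.281, -0.007).
Then the next iterate is (s, t)₁ = (1.719, -1.507).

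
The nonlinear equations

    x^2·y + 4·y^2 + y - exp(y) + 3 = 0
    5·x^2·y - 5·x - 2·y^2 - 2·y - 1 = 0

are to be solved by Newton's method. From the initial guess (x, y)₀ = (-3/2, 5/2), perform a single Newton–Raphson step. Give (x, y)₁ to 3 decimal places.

(-1.064, 0.632)

At (-3/2, 5/2): F = (23.94251, 17.125).
Jacobian J = [[2·x·y, x^2 + 8·y - exp(y) + 1], [10·x·y - 5, 5·x^2 - 4·y - 2]].
At the point, J = [[-7.500, 11.06751], [-42.500, -0.750]] (det J = 475.99401).
Solving J·Δ = −F gives Δ = (0.436, -1.868).
Then the next iterate is (x, y)₁ = (-1.064, 0.632).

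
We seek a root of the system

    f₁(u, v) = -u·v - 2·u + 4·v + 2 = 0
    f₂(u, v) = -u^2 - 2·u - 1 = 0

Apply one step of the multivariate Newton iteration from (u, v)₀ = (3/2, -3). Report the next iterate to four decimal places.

At (3/2, -3): F = (-8.5000, -6.2500).
Jacobian J = [[-v - 2, -u + 4], [-2·u - 2, 0]].
At the point, J = [[1.0000, 2.5000], [-5.0000, 0.0000]] (det J = 12.5000).
Solving J·Δ = −F gives Δ = (-1.2500, 3.9000).
Then the next iterate is (u, v)₁ = (0.2500, 0.9000).

(0.2500, 0.9000)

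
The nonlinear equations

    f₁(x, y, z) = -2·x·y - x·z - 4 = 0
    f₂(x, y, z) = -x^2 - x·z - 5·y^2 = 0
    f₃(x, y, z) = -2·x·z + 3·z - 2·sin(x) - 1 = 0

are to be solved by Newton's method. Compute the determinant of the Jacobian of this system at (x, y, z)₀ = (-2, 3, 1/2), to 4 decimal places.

1255.5960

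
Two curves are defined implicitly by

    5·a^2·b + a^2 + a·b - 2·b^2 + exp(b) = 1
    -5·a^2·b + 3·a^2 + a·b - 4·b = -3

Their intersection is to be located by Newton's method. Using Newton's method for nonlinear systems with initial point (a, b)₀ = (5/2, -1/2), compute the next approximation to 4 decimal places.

(1.0981, -0.4917)

At (5/2, -1/2): F = (-11.518469, 38.1250).
Jacobian J = [[10·a·b + 2·a + b, 5·a^2 + a - 4·b + exp(b)], [-10·a·b + 6·a + b, -5·a^2 + a - 4]].
At the point, J = [[-8.0000, 36.356531], [27.0000, -32.7500]] (det J = -719.626328).
Solving J·Δ = −F gives Δ = (-1.4019, 0.0083).
Then the next iterate is (a, b)₁ = (1.0981, -0.4917).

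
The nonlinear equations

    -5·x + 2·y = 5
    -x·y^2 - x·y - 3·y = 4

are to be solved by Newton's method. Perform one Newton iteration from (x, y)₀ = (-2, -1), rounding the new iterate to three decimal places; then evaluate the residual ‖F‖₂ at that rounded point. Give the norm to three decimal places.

0.045

At (-2, -1): F = (3.000, -1.000).
Jacobian J = [[-5, 2], [-y^2 - y, -2·x·y - x - 3]].
At the point, J = [[-5.000, 2.000], [0.000, -5.000]] (det J = 25.000).
Solving J·Δ = −F gives Δ = (0.520, -0.200).
Then the next iterate is (x, y)₁ = (-1.480, -1.200).
Re-evaluating at (-1.480, -1.200): F = (0.000, -0.04480), so ‖F‖₂ = 0.045.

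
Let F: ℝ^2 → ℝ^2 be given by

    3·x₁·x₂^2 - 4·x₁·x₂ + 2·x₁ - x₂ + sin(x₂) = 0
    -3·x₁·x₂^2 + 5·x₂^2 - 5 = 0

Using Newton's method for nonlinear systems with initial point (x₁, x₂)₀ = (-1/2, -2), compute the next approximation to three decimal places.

(-0.258, -1.304)

At (-1/2, -2): F = (-9.90930, 21.000).
Jacobian J = [[3·x₂^2 - 4·x₂ + 2, 6·x₁·x₂ - 4·x₁ + cos(x₂) - 1], [-3·x₂^2, -6·x₁·x₂ + 10·x₂]].
At the point, J = [[22.000, 6.58385], [-12.000, -26.000]] (det J = -492.99376).
Solving J·Δ = −F gives Δ = (0.242, 0.696).
Then the next iterate is (x₁, x₂)₁ = (-0.258, -1.304).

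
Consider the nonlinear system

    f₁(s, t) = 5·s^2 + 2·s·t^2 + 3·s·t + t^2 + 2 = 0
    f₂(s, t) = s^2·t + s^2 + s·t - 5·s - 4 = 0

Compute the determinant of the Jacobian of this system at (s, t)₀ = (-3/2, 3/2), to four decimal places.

-120.0000

J = [[10·s + 2·t^2 + 3·t, 4·s·t + 3·s + 2·t], [2·s·t + 2·s + t - 5, s^2 + s]].
At the point, J = [[-6.0000, -10.5000], [-11.0000, 0.7500]].
det J = -120.0000.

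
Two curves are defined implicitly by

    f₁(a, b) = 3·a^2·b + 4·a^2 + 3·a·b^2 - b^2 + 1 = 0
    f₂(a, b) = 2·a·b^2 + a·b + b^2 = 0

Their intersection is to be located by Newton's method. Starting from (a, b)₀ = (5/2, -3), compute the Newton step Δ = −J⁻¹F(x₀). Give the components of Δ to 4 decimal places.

At (5/2, -3): F = (28.2500, 46.5000).
Jacobian J = [[6·a·b + 8·a + 3·b^2, 3·a^2 + 6·a·b - 2·b], [2·b^2 + b, 4·a·b + a + 2·b]].
At the point, J = [[2.0000, -20.2500], [15.0000, -33.5000]] (det J = 236.7500).
Solving J·Δ = −F gives Δ = (0.0201, 1.3970).

(0.0201, 1.3970)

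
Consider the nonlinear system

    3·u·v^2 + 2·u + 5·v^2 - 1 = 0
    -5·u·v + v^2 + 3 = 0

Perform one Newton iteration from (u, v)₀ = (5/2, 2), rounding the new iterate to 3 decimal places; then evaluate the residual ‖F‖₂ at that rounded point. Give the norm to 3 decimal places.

16.115

At (5/2, 2): F = (54.000, -18.000).
Jacobian J = [[3·v^2 + 2, 6·u·v + 10·v], [-5·v, -5·u + 2·v]].
At the point, J = [[14.000, 50.000], [-10.000, -8.500]] (det J = 381.000).
Solving J·Δ = −F gives Δ = (-1.157, -0.756).
Then the next iterate is (u, v)₁ = (1.343, 1.244).
Re-evaluating at (1.343, 1.244): F = (15.65870, -3.80592), so ‖F‖₂ = 16.115.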